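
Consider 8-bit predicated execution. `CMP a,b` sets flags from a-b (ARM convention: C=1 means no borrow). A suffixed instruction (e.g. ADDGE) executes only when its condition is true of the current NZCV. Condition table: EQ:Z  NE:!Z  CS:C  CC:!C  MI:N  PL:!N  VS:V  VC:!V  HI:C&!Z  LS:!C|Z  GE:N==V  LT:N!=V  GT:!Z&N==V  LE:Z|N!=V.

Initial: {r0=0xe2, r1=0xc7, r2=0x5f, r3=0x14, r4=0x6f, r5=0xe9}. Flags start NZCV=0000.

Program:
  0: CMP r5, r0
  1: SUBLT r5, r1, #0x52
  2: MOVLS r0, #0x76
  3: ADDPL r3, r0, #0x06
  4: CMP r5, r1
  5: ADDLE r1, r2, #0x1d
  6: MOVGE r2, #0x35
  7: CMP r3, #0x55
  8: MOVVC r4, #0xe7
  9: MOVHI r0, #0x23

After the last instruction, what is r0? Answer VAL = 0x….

VAL = 0x23

[0] flags=0010 → (cmp)
[1] flags=0010 LT?F → skip
[2] flags=0010 LS?F → skip
[3] flags=0010 PL?T → r3=0xe8
[4] flags=0010 → (cmp)
[5] flags=0010 LE?F → skip
[6] flags=0010 GE?T → r2=0x35
[7] flags=1010 → (cmp)
[8] flags=1010 VC?T → r4=0xe7
[9] flags=1010 HI?T → r0=0x23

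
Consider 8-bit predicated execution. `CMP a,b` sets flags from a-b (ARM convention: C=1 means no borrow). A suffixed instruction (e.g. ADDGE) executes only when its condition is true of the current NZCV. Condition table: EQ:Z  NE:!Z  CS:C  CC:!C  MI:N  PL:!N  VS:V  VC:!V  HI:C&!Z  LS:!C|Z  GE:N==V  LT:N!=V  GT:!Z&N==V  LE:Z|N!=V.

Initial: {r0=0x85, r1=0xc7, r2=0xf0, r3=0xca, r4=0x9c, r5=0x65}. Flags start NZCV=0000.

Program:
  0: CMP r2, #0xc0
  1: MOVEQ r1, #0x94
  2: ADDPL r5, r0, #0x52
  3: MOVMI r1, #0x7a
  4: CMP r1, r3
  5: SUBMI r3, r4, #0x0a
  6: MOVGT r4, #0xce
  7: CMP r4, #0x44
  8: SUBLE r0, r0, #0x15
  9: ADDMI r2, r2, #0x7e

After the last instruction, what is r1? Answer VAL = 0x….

VAL = 0xc7

0: ✓ CMP  NZCV=0010
1: · MOVEQ
2: ✓ ADDPL  r5←0xd7
3: · MOVMI
4: ✓ CMP  NZCV=1000
5: ✓ SUBMI  r3←0x92
6: · MOVGT
7: ✓ CMP  NZCV=0011
8: ✓ SUBLE  r0←0x70
9: · ADDMI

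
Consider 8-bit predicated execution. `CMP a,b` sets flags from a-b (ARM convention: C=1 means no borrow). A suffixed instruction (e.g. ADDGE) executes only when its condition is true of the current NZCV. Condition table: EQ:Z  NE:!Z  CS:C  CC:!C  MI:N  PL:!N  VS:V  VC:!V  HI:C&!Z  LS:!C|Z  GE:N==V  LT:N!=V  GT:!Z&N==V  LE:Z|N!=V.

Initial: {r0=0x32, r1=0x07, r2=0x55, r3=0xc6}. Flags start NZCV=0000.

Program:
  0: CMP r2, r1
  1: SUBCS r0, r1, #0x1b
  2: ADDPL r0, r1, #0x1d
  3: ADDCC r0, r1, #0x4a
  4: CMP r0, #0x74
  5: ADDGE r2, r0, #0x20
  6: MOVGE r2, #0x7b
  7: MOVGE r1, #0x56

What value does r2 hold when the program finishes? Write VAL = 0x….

0: ✓ CMP  NZCV=0010
1: ✓ SUBCS  r0←0xec
2: ✓ ADDPL  r0←0x24
3: · ADDCC
4: ✓ CMP  NZCV=1000
5: · ADDGE
6: · MOVGE
7: · MOVGE

VAL = 0x55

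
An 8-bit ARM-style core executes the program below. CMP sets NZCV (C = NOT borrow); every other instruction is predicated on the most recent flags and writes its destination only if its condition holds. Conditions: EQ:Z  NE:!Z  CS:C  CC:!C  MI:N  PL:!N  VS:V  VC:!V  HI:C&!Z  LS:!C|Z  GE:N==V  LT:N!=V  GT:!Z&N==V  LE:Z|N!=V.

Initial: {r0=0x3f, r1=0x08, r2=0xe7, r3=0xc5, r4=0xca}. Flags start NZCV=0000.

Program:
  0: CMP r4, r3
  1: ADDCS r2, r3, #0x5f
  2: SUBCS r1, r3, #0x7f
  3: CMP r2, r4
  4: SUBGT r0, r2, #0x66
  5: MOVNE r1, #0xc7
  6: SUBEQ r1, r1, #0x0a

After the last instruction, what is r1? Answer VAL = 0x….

[0] flags=0010 → (cmp)
[1] flags=0010 CS?T → r2=0x24
[2] flags=0010 CS?T → r1=0x46
[3] flags=0000 → (cmp)
[4] flags=0000 GT?T → r0=0xbe
[5] flags=0000 NE?T → r1=0xc7
[6] flags=0000 EQ?F → skip

VAL = 0xc7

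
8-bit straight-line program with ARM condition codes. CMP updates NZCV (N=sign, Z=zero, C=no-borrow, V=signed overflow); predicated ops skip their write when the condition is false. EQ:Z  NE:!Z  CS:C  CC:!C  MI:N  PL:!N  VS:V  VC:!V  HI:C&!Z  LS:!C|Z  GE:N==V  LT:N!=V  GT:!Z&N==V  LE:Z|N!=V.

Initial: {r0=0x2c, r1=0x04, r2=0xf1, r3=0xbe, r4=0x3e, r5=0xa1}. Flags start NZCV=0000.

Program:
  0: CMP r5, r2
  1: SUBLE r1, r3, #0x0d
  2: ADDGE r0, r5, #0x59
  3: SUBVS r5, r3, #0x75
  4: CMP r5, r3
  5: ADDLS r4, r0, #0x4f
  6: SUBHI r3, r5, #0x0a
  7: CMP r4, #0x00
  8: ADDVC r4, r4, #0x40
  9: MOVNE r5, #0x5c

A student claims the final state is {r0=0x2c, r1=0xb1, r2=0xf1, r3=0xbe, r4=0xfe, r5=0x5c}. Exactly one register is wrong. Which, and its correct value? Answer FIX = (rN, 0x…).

FIX = (r4, 0xbb)

0: ✓ CMP  NZCV=1000
1: ✓ SUBLE  r1←0xb1
2: · ADDGE
3: · SUBVS
4: ✓ CMP  NZCV=1000
5: ✓ ADDLS  r4←0x7b
6: · SUBHI
7: ✓ CMP  NZCV=0010
8: ✓ ADDVC  r4←0xbb
9: ✓ MOVNE  r5←0x5c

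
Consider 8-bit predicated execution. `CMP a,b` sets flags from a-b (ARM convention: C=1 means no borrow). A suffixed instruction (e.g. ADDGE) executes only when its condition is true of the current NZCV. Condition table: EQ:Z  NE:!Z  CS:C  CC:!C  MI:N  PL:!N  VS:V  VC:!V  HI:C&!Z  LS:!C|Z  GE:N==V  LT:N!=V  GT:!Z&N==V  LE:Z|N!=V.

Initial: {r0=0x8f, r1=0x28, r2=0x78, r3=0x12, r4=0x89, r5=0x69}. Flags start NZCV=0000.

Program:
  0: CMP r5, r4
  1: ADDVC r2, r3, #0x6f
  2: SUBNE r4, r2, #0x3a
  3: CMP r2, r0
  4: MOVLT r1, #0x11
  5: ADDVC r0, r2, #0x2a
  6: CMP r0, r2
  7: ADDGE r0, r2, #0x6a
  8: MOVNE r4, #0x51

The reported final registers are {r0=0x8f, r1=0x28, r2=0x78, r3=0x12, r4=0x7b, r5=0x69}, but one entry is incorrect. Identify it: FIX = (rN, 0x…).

0: ✓ CMP  NZCV=1001
1: · ADDVC
2: ✓ SUBNE  r4←0x3e
3: ✓ CMP  NZCV=1001
4: · MOVLT
5: · ADDVC
6: ✓ CMP  NZCV=0011
7: · ADDGE
8: ✓ MOVNE  r4←0x51

FIX = (r4, 0x51)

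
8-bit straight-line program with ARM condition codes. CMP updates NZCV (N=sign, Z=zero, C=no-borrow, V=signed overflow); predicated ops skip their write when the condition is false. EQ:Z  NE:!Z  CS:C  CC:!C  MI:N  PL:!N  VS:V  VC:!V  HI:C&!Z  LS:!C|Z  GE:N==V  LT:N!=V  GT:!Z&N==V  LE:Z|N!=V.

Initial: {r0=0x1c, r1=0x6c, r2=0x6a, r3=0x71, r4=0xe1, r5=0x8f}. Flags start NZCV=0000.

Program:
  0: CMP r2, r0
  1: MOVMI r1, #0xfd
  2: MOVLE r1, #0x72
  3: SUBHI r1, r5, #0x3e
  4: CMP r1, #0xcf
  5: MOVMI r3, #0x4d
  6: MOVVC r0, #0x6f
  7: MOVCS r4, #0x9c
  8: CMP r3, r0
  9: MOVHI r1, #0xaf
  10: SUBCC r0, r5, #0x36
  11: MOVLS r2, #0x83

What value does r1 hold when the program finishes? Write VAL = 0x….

[0] flags=0010 → (cmp)
[1] flags=0010 MI?F → skip
[2] flags=0010 LE?F → skip
[3] flags=0010 HI?T → r1=0x51
[4] flags=1001 → (cmp)
[5] flags=1001 MI?T → r3=0x4d
[6] flags=1001 VC?F → skip
[7] flags=1001 CS?F → skip
[8] flags=0010 → (cmp)
[9] flags=0010 HI?T → r1=0xaf
[10] flags=0010 CC?F → skip
[11] flags=0010 LS?F → skip

VAL = 0xaf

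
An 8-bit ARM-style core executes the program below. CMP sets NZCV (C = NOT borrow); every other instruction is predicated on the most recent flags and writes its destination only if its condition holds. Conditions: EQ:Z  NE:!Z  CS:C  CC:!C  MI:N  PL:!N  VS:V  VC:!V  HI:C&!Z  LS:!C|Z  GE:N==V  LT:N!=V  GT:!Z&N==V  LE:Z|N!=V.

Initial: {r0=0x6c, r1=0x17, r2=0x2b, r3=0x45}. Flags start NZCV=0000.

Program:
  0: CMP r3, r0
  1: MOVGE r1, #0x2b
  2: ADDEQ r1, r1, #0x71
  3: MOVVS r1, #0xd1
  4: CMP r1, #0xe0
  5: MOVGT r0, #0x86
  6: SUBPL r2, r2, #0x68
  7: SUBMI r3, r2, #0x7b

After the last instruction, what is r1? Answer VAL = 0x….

[0] flags=1000 → (cmp)
[1] flags=1000 GE?F → skip
[2] flags=1000 EQ?F → skip
[3] flags=1000 VS?F → skip
[4] flags=0000 → (cmp)
[5] flags=0000 GT?T → r0=0x86
[6] flags=0000 PL?T → r2=0xc3
[7] flags=0000 MI?F → skip

VAL = 0x17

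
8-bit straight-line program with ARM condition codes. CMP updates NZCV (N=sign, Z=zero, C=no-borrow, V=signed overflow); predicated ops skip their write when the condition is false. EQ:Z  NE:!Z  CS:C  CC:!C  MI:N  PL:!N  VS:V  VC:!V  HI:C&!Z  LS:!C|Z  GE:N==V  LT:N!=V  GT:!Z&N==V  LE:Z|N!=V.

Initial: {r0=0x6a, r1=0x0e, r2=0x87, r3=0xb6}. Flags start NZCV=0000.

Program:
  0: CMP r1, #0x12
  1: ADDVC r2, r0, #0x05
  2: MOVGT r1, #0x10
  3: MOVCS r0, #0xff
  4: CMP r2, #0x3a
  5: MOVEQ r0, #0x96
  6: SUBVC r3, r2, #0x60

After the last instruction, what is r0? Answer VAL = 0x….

[0] flags=1000 → (cmp)
[1] flags=1000 VC?T → r2=0x6f
[2] flags=1000 GT?F → skip
[3] flags=1000 CS?F → skip
[4] flags=0010 → (cmp)
[5] flags=0010 EQ?F → skip
[6] flags=0010 VC?T → r3=0x0f

VAL = 0x6a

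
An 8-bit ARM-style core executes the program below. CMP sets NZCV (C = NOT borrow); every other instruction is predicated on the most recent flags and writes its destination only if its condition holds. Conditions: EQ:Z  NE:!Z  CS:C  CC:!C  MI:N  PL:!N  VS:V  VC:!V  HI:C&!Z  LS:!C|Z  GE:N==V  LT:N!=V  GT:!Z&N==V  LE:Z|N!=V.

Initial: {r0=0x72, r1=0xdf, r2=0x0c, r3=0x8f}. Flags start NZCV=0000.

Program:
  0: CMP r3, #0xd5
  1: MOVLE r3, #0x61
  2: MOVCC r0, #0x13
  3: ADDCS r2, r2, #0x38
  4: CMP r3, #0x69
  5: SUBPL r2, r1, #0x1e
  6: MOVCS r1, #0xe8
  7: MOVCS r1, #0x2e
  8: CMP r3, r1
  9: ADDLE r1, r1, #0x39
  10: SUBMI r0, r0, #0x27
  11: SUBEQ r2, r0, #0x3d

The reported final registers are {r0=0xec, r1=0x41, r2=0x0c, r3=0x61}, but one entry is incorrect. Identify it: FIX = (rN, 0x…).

[0] flags=1000 → (cmp)
[1] flags=1000 LE?T → r3=0x61
[2] flags=1000 CC?T → r0=0x13
[3] flags=1000 CS?F → skip
[4] flags=1000 → (cmp)
[5] flags=1000 PL?F → skip
[6] flags=1000 CS?F → skip
[7] flags=1000 CS?F → skip
[8] flags=1001 → (cmp)
[9] flags=1001 LE?F → skip
[10] flags=1001 MI?T → r0=0xec
[11] flags=1001 EQ?F → skip

FIX = (r1, 0xdf)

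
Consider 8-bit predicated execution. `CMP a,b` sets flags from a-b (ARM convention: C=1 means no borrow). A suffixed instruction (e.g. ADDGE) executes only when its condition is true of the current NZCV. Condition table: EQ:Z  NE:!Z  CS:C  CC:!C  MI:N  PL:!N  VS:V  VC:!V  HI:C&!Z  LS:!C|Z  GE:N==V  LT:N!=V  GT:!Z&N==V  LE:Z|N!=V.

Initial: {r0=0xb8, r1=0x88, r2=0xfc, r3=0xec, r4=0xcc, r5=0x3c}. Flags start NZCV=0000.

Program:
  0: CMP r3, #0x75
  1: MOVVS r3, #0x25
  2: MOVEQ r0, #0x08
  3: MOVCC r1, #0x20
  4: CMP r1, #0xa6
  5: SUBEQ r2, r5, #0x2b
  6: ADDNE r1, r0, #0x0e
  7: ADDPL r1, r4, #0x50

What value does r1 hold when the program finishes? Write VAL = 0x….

VAL = 0xc6

[0] flags=0011 → (cmp)
[1] flags=0011 VS?T → r3=0x25
[2] flags=0011 EQ?F → skip
[3] flags=0011 CC?F → skip
[4] flags=1000 → (cmp)
[5] flags=1000 EQ?F → skip
[6] flags=1000 NE?T → r1=0xc6
[7] flags=1000 PL?F → skip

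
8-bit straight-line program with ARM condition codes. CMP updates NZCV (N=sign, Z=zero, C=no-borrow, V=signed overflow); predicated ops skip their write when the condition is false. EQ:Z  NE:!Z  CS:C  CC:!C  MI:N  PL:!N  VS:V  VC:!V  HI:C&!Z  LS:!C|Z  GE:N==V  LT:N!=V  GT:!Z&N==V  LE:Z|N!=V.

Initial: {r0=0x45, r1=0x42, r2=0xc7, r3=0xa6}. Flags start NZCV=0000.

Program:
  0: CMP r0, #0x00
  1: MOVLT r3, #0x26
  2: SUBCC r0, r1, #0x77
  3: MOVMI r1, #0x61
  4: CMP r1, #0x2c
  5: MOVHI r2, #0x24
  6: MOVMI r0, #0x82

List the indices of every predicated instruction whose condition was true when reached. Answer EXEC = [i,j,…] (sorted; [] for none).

[0] flags=0010 → (cmp)
[1] flags=0010 LT?F → skip
[2] flags=0010 CC?F → skip
[3] flags=0010 MI?F → skip
[4] flags=0010 → (cmp)
[5] flags=0010 HI?T → r2=0x24
[6] flags=0010 MI?F → skip

EXEC = [5]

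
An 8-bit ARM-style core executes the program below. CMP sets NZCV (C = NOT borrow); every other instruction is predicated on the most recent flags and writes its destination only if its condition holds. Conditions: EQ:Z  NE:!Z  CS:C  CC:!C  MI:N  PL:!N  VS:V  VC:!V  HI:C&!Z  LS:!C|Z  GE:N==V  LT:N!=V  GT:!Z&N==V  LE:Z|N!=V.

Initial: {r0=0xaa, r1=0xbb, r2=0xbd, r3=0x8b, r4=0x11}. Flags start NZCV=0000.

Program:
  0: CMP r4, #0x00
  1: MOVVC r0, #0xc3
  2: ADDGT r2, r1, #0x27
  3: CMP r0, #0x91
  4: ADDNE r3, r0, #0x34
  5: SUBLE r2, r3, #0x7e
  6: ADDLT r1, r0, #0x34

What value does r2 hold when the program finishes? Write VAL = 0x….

VAL = 0xe2

0: ✓ CMP  NZCV=0010
1: ✓ MOVVC  r0←0xc3
2: ✓ ADDGT  r2←0xe2
3: ✓ CMP  NZCV=0010
4: ✓ ADDNE  r3←0xf7
5: · SUBLE
6: · ADDLT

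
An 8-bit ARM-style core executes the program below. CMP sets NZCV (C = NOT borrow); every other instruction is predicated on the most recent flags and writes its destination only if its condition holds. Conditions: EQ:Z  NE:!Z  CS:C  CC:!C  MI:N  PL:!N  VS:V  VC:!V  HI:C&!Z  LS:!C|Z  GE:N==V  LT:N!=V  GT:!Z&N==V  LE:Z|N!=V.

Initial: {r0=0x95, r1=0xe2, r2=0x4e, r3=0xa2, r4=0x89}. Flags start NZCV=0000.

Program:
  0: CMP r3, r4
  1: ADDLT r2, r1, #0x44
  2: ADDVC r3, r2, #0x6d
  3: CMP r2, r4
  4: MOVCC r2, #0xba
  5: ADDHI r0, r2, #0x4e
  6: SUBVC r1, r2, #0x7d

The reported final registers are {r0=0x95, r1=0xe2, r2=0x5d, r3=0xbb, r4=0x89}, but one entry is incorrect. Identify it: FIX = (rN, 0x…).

0: ✓ CMP  NZCV=0010
1: · ADDLT
2: ✓ ADDVC  r3←0xbb
3: ✓ CMP  NZCV=1001
4: ✓ MOVCC  r2←0xba
5: · ADDHI
6: · SUBVC

FIX = (r2, 0xba)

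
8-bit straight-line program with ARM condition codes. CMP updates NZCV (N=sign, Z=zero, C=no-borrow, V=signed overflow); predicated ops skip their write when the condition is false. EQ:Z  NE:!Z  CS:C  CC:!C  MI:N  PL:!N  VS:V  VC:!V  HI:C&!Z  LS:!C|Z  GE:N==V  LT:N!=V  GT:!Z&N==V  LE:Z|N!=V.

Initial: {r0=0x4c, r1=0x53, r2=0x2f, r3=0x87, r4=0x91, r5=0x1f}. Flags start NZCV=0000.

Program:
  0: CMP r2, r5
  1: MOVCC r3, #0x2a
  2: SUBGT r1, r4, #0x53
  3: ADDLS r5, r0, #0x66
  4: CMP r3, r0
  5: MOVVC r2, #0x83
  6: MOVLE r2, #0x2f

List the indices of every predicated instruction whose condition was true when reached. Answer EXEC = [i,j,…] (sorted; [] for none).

EXEC = [2,6]

[0] flags=0010 → (cmp)
[1] flags=0010 CC?F → skip
[2] flags=0010 GT?T → r1=0x3e
[3] flags=0010 LS?F → skip
[4] flags=0011 → (cmp)
[5] flags=0011 VC?F → skip
[6] flags=0011 LE?T → r2=0x2f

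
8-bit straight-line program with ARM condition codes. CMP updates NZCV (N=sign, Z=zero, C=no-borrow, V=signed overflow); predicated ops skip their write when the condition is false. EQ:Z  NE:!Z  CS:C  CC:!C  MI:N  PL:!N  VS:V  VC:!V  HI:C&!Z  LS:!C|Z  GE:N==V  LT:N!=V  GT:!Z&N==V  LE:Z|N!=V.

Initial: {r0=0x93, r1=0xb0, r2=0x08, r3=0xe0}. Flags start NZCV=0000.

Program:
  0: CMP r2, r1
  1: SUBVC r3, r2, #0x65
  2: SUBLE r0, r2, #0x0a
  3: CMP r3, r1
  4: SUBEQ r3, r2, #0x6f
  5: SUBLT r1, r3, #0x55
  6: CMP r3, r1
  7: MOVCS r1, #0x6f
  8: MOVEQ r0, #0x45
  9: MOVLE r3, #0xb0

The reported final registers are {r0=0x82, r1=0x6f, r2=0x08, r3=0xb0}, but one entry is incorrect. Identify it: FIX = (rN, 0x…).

0: ✓ CMP  NZCV=0000
1: ✓ SUBVC  r3←0xa3
2: · SUBLE
3: ✓ CMP  NZCV=1000
4: · SUBEQ
5: ✓ SUBLT  r1←0x4e
6: ✓ CMP  NZCV=0011
7: ✓ MOVCS  r1←0x6f
8: · MOVEQ
9: ✓ MOVLE  r3←0xb0

FIX = (r0, 0x93)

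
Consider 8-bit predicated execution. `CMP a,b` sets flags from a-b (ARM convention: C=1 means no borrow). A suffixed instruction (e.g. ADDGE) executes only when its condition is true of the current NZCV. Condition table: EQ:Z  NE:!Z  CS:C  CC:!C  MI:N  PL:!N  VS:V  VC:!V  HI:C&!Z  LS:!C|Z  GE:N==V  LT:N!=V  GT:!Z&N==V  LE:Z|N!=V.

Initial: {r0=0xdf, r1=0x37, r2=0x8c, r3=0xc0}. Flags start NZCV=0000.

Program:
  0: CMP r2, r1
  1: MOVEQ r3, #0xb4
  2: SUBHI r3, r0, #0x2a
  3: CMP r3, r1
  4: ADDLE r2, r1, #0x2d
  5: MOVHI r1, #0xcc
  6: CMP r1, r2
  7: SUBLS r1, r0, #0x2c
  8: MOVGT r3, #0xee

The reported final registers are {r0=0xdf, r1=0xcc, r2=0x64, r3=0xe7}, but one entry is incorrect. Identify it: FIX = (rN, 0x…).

FIX = (r3, 0xb5)

[0] flags=0011 → (cmp)
[1] flags=0011 EQ?F → skip
[2] flags=0011 HI?T → r3=0xb5
[3] flags=0011 → (cmp)
[4] flags=0011 LE?T → r2=0x64
[5] flags=0011 HI?T → r1=0xcc
[6] flags=0011 → (cmp)
[7] flags=0011 LS?F → skip
[8] flags=0011 GT?F → skip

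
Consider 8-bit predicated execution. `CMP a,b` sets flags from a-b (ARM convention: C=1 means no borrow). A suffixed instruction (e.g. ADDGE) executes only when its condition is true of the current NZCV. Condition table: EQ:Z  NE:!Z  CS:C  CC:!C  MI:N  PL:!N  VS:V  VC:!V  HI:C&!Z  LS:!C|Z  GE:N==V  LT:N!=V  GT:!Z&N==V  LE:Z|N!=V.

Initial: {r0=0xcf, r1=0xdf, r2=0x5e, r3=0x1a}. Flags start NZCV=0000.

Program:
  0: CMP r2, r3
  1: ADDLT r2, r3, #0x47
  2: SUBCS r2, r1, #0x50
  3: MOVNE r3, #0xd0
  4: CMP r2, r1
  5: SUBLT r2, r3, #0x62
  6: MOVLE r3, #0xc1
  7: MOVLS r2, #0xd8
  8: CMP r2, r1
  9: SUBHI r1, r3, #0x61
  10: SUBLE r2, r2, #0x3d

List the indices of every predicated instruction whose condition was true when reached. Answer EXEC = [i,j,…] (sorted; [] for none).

0: ✓ CMP  NZCV=0010
1: · ADDLT
2: ✓ SUBCS  r2←0x8f
3: ✓ MOVNE  r3←0xd0
4: ✓ CMP  NZCV=1000
5: ✓ SUBLT  r2←0x6e
6: ✓ MOVLE  r3←0xc1
7: ✓ MOVLS  r2←0xd8
8: ✓ CMP  NZCV=1000
9: · SUBHI
10: ✓ SUBLE  r2←0x9b

EXEC = [2,3,5,6,7,10]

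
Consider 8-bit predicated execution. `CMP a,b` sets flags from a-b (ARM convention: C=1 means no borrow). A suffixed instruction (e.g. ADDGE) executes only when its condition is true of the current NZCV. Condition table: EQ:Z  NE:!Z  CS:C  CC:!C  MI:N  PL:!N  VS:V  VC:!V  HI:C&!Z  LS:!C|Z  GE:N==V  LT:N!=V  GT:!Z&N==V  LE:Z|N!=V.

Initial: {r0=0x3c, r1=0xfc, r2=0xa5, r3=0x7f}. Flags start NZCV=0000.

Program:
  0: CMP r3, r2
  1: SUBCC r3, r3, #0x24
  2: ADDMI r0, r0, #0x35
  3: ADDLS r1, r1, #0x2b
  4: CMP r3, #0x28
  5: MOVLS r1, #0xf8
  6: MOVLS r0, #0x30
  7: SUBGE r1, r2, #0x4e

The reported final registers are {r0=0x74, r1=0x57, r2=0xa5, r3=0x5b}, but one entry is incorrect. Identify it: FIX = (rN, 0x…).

[0] flags=1001 → (cmp)
[1] flags=1001 CC?T → r3=0x5b
[2] flags=1001 MI?T → r0=0x71
[3] flags=1001 LS?T → r1=0x27
[4] flags=0010 → (cmp)
[5] flags=0010 LS?F → skip
[6] flags=0010 LS?F → skip
[7] flags=0010 GE?T → r1=0x57

FIX = (r0, 0x71)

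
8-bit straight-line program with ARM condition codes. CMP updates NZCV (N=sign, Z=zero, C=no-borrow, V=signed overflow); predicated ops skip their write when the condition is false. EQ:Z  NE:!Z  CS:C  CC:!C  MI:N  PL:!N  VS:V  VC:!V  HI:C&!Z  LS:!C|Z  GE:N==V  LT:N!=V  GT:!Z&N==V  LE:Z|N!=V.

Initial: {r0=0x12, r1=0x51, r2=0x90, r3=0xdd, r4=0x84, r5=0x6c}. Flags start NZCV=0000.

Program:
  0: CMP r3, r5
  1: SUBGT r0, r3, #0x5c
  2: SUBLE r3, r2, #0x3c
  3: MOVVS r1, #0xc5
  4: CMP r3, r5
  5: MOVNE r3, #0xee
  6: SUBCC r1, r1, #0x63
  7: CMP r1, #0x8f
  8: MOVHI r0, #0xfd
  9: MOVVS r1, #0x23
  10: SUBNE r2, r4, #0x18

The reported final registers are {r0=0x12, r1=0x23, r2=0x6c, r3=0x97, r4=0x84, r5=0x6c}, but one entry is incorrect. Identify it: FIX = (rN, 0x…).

[0] flags=0011 → (cmp)
[1] flags=0011 GT?F → skip
[2] flags=0011 LE?T → r3=0x54
[3] flags=0011 VS?T → r1=0xc5
[4] flags=1000 → (cmp)
[5] flags=1000 NE?T → r3=0xee
[6] flags=1000 CC?T → r1=0x62
[7] flags=1001 → (cmp)
[8] flags=1001 HI?F → skip
[9] flags=1001 VS?T → r1=0x23
[10] flags=1001 NE?T → r2=0x6c

FIX = (r3, 0xee)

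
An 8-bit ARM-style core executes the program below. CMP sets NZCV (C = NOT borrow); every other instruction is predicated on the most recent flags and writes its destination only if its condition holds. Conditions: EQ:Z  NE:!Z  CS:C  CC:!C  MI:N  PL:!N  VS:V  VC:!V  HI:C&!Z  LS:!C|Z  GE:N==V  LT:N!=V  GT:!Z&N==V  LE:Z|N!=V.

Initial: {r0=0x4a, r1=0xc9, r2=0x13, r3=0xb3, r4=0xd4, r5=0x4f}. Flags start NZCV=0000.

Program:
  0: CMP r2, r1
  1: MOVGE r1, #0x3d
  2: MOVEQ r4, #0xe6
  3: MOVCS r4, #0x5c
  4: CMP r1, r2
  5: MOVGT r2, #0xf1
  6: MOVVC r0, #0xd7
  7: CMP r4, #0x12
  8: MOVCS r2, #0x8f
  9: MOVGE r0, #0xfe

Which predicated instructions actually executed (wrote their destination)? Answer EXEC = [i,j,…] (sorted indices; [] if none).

EXEC = [1,5,6,8]

[0] flags=0000 → (cmp)
[1] flags=0000 GE?T → r1=0x3d
[2] flags=0000 EQ?F → skip
[3] flags=0000 CS?F → skip
[4] flags=0010 → (cmp)
[5] flags=0010 GT?T → r2=0xf1
[6] flags=0010 VC?T → r0=0xd7
[7] flags=1010 → (cmp)
[8] flags=1010 CS?T → r2=0x8f
[9] flags=1010 GE?F → skip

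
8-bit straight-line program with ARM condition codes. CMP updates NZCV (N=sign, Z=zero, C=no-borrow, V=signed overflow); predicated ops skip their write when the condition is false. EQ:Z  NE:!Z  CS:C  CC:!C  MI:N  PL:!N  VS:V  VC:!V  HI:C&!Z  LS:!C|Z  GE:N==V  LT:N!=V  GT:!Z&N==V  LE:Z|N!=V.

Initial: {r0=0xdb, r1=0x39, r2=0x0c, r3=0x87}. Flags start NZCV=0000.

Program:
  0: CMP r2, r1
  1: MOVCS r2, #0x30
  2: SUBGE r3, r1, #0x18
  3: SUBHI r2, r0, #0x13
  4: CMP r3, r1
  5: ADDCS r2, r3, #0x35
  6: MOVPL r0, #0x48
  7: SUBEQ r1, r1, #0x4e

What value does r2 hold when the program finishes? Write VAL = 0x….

VAL = 0xbc

0: ✓ CMP  NZCV=1000
1: · MOVCS
2: · SUBGE
3: · SUBHI
4: ✓ CMP  NZCV=0011
5: ✓ ADDCS  r2←0xbc
6: ✓ MOVPL  r0←0x48
7: · SUBEQ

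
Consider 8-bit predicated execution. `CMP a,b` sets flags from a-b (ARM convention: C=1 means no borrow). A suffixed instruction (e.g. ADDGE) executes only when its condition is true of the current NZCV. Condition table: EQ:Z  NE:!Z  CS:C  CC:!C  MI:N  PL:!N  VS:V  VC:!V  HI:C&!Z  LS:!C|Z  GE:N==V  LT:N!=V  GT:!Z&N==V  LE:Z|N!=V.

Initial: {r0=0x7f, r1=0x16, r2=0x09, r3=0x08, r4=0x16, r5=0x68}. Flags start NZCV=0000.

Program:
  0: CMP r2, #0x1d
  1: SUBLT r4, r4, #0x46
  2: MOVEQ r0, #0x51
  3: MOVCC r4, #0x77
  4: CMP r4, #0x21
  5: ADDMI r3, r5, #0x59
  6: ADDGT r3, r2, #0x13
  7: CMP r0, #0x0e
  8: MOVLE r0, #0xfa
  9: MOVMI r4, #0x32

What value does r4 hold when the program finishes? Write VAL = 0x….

VAL = 0x77

0: ✓ CMP  NZCV=1000
1: ✓ SUBLT  r4←0xd0
2: · MOVEQ
3: ✓ MOVCC  r4←0x77
4: ✓ CMP  NZCV=0010
5: · ADDMI
6: ✓ ADDGT  r3←0x1c
7: ✓ CMP  NZCV=0010
8: · MOVLE
9: · MOVMI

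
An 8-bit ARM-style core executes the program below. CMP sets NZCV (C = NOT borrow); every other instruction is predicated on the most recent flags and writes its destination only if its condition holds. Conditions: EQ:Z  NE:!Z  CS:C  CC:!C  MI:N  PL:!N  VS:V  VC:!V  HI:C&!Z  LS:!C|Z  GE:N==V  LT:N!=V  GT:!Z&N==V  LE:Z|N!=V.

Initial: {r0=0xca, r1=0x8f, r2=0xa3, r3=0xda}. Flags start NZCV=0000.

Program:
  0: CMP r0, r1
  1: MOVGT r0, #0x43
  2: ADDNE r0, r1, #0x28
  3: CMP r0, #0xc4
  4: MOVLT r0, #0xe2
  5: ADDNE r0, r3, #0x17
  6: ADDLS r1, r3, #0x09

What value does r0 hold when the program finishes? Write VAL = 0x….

[0] flags=0010 → (cmp)
[1] flags=0010 GT?T → r0=0x43
[2] flags=0010 NE?T → r0=0xb7
[3] flags=1000 → (cmp)
[4] flags=1000 LT?T → r0=0xe2
[5] flags=1000 NE?T → r0=0xf1
[6] flags=1000 LS?T → r1=0xe3

VAL = 0xf1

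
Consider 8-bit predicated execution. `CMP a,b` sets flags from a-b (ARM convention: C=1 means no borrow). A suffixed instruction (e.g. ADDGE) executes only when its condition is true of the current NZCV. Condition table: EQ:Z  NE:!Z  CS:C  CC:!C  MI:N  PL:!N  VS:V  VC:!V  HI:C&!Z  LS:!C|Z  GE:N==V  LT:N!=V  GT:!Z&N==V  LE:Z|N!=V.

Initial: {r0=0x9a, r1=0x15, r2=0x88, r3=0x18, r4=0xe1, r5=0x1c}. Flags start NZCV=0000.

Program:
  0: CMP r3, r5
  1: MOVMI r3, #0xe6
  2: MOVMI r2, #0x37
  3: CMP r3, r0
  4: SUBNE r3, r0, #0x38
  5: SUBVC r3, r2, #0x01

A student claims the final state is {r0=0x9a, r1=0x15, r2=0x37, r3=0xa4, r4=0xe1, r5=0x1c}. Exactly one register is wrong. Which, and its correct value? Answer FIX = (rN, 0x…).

[0] flags=1000 → (cmp)
[1] flags=1000 MI?T → r3=0xe6
[2] flags=1000 MI?T → r2=0x37
[3] flags=0010 → (cmp)
[4] flags=0010 NE?T → r3=0x62
[5] flags=0010 VC?T → r3=0x36

FIX = (r3, 0x36)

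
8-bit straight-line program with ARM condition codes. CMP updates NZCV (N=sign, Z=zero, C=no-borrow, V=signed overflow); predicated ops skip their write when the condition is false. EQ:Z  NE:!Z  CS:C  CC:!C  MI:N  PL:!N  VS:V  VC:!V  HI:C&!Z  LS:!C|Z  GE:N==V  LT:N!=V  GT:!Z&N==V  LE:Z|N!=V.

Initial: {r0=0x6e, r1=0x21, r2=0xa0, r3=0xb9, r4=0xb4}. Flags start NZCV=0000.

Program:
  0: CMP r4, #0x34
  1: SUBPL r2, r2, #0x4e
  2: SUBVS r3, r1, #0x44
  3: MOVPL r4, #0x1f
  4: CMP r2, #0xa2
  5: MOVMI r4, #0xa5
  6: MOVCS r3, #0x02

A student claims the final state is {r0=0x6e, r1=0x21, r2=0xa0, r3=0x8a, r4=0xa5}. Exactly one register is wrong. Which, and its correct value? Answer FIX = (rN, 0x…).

0: ✓ CMP  NZCV=1010
1: · SUBPL
2: · SUBVS
3: · MOVPL
4: ✓ CMP  NZCV=1000
5: ✓ MOVMI  r4←0xa5
6: · MOVCS

FIX = (r3, 0xb9)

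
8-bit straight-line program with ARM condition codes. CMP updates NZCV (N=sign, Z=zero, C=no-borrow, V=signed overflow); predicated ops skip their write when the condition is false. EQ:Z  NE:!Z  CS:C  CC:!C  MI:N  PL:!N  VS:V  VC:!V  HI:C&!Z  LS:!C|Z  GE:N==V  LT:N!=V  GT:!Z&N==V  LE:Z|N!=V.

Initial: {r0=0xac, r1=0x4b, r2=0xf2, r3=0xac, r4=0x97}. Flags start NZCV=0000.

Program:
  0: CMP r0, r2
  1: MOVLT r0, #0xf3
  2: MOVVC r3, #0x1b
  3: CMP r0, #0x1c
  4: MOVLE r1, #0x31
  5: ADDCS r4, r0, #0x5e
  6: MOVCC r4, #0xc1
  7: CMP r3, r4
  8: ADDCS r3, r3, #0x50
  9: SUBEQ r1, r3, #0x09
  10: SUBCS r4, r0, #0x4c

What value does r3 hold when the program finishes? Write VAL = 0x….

0: ✓ CMP  NZCV=1000
1: ✓ MOVLT  r0←0xf3
2: ✓ MOVVC  r3←0x1b
3: ✓ CMP  NZCV=1010
4: ✓ MOVLE  r1←0x31
5: ✓ ADDCS  r4←0x51
6: · MOVCC
7: ✓ CMP  NZCV=1000
8: · ADDCS
9: · SUBEQ
10: · SUBCS

VAL = 0x1b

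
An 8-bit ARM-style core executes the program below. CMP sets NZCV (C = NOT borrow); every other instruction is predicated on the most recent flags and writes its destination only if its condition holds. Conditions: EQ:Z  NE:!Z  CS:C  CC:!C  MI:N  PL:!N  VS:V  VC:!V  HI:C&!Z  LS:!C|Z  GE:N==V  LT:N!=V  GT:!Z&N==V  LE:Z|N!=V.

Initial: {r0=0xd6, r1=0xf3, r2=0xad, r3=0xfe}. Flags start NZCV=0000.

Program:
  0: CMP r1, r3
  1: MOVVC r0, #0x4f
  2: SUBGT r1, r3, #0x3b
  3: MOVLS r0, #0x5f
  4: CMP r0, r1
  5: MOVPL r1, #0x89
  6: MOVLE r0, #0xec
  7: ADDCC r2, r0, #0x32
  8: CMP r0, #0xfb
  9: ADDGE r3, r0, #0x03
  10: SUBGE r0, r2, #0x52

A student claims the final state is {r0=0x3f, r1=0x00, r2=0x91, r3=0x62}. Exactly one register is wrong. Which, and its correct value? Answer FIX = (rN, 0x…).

0: ✓ CMP  NZCV=1000
1: ✓ MOVVC  r0←0x4f
2: · SUBGT
3: ✓ MOVLS  r0←0x5f
4: ✓ CMP  NZCV=0000
5: ✓ MOVPL  r1←0x89
6: · MOVLE
7: ✓ ADDCC  r2←0x91
8: ✓ CMP  NZCV=0000
9: ✓ ADDGE  r3←0x62
10: ✓ SUBGE  r0←0x3f

FIX = (r1, 0x89)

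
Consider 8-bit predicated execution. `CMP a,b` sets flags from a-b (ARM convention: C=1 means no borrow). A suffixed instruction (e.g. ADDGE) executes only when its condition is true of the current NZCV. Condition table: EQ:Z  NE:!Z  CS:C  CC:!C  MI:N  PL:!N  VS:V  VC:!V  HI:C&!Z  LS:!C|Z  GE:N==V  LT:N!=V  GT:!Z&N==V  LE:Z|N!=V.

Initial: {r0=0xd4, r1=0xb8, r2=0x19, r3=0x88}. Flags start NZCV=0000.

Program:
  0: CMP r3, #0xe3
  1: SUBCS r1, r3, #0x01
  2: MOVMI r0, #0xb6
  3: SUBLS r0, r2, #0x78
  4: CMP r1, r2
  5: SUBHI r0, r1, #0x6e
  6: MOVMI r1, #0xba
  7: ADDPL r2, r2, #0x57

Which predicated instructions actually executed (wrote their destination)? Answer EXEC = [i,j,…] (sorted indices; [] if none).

[0] flags=1000 → (cmp)
[1] flags=1000 CS?F → skip
[2] flags=1000 MI?T → r0=0xb6
[3] flags=1000 LS?T → r0=0xa1
[4] flags=1010 → (cmp)
[5] flags=1010 HI?T → r0=0x4a
[6] flags=1010 MI?T → r1=0xba
[7] flags=1010 PL?F → skip

EXEC = [2,3,5,6]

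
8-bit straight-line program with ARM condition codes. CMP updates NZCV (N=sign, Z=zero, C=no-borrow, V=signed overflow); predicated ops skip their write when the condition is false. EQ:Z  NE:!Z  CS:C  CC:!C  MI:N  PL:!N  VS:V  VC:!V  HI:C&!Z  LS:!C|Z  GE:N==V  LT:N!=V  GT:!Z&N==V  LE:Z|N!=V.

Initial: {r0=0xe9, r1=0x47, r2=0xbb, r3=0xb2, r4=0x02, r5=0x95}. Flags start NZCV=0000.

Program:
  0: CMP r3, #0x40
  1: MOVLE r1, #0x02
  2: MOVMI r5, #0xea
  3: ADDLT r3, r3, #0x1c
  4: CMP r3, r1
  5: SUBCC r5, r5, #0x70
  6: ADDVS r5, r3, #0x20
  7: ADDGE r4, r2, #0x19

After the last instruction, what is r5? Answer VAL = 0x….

VAL = 0x95

0: ✓ CMP  NZCV=0011
1: ✓ MOVLE  r1←0x02
2: · MOVMI
3: ✓ ADDLT  r3←0xce
4: ✓ CMP  NZCV=1010
5: · SUBCC
6: · ADDVS
7: · ADDGE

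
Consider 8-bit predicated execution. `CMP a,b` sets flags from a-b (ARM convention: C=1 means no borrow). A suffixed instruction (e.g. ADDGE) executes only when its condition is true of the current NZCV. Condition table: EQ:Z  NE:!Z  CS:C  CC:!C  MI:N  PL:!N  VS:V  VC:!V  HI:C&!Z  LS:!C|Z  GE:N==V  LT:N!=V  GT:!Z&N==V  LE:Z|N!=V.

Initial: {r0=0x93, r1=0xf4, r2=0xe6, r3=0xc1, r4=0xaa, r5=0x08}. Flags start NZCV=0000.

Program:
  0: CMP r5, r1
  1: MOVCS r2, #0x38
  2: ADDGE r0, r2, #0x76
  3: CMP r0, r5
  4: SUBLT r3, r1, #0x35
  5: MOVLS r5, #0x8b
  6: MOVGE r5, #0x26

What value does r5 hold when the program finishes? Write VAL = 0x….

VAL = 0x26

[0] flags=0000 → (cmp)
[1] flags=0000 CS?F → skip
[2] flags=0000 GE?T → r0=0x5c
[3] flags=0010 → (cmp)
[4] flags=0010 LT?F → skip
[5] flags=0010 LS?F → skip
[6] flags=0010 GE?T → r5=0x26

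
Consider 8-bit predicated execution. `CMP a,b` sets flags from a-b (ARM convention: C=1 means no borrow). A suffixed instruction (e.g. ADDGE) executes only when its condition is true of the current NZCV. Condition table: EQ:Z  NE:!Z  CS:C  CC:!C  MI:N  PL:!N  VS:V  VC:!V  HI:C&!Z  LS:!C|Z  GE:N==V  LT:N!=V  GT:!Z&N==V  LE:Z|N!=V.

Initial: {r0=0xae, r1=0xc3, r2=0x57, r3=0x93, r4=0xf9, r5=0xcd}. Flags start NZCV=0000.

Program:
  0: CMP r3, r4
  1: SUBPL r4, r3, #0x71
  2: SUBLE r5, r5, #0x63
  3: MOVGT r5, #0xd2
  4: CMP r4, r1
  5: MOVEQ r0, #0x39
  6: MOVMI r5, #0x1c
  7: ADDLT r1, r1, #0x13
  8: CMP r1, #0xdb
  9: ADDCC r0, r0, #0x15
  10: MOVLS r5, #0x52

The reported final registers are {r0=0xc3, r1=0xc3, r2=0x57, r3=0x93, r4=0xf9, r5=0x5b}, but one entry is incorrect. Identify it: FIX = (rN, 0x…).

0: ✓ CMP  NZCV=1000
1: · SUBPL
2: ✓ SUBLE  r5←0x6a
3: · MOVGT
4: ✓ CMP  NZCV=0010
5: · MOVEQ
6: · MOVMI
7: · ADDLT
8: ✓ CMP  NZCV=1000
9: ✓ ADDCC  r0←0xc3
10: ✓ MOVLS  r5←0x52

FIX = (r5, 0x52)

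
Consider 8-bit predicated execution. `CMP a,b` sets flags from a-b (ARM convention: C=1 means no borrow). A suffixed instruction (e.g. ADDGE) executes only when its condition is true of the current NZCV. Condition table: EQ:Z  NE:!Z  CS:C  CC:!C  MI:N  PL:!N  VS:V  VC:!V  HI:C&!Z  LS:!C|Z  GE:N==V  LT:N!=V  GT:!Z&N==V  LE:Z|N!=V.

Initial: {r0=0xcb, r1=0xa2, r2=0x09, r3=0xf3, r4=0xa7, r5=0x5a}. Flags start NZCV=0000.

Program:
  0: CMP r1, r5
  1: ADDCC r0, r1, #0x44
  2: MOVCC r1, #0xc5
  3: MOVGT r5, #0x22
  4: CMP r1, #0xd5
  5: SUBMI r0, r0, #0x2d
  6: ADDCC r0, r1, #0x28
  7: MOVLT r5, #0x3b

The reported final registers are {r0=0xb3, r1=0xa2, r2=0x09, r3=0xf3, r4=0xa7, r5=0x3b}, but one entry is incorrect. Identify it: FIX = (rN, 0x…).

FIX = (r0, 0xca)

[0] flags=0011 → (cmp)
[1] flags=0011 CC?F → skip
[2] flags=0011 CC?F → skip
[3] flags=0011 GT?F → skip
[4] flags=1000 → (cmp)
[5] flags=1000 MI?T → r0=0x9e
[6] flags=1000 CC?T → r0=0xca
[7] flags=1000 LT?T → r5=0x3b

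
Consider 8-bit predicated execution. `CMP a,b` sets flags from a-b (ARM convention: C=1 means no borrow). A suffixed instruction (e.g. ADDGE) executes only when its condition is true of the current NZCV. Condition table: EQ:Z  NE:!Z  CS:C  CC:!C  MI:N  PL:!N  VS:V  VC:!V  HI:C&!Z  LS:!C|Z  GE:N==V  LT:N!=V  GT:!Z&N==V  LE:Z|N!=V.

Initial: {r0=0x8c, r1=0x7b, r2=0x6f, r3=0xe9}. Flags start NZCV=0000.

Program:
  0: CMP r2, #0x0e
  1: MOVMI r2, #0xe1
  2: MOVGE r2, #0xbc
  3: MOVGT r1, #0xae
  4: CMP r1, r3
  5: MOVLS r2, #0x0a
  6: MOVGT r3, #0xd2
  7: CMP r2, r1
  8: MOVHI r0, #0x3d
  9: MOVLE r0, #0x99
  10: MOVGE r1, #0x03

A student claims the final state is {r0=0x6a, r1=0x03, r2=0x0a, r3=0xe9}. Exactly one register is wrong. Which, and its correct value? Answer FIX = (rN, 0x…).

FIX = (r0, 0x8c)

[0] flags=0010 → (cmp)
[1] flags=0010 MI?F → skip
[2] flags=0010 GE?T → r2=0xbc
[3] flags=0010 GT?T → r1=0xae
[4] flags=1000 → (cmp)
[5] flags=1000 LS?T → r2=0x0a
[6] flags=1000 GT?F → skip
[7] flags=0000 → (cmp)
[8] flags=0000 HI?F → skip
[9] flags=0000 LE?F → skip
[10] flags=0000 GE?T → r1=0x03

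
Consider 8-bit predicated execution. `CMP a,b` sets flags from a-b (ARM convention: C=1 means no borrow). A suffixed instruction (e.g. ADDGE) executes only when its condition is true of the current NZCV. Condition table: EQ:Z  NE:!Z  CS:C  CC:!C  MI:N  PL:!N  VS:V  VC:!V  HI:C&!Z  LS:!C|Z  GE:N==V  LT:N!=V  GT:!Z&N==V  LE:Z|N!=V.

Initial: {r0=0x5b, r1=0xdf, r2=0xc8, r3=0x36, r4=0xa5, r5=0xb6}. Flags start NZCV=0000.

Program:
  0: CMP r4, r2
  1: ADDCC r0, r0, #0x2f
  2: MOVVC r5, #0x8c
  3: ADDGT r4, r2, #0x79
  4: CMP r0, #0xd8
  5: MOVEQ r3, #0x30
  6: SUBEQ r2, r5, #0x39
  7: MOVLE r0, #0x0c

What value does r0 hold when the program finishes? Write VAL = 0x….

VAL = 0x0c

0: ✓ CMP  NZCV=1000
1: ✓ ADDCC  r0←0x8a
2: ✓ MOVVC  r5←0x8c
3: · ADDGT
4: ✓ CMP  NZCV=1000
5: · MOVEQ
6: · SUBEQ
7: ✓ MOVLE  r0←0x0c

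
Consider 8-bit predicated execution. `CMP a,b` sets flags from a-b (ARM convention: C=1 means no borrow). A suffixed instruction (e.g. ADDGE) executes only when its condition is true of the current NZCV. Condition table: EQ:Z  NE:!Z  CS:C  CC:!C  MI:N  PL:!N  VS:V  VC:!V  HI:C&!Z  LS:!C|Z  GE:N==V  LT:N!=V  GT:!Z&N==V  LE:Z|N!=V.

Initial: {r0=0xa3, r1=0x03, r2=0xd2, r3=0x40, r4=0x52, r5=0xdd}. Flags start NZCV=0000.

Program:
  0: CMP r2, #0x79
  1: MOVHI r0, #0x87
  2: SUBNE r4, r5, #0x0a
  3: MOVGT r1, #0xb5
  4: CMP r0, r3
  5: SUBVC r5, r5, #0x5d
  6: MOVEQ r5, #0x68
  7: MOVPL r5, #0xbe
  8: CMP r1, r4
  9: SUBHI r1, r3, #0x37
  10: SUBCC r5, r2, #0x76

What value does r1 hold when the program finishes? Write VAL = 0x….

[0] flags=0011 → (cmp)
[1] flags=0011 HI?T → r0=0x87
[2] flags=0011 NE?T → r4=0xd3
[3] flags=0011 GT?F → skip
[4] flags=0011 → (cmp)
[5] flags=0011 VC?F → skip
[6] flags=0011 EQ?F → skip
[7] flags=0011 PL?T → r5=0xbe
[8] flags=0000 → (cmp)
[9] flags=0000 HI?F → skip
[10] flags=0000 CC?T → r5=0x5c

VAL = 0x03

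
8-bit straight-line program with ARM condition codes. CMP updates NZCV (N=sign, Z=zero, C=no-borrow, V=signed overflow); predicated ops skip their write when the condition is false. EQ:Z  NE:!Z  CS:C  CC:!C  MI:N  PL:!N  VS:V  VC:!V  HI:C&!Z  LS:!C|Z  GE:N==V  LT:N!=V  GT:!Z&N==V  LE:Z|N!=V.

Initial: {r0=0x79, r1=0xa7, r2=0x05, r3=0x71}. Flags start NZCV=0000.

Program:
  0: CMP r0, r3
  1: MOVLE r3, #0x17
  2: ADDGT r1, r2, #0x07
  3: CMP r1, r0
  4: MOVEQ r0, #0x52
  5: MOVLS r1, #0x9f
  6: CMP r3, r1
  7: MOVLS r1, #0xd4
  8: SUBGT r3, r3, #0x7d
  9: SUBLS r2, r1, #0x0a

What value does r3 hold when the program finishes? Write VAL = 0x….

0: ✓ CMP  NZCV=0010
1: · MOVLE
2: ✓ ADDGT  r1←0x0c
3: ✓ CMP  NZCV=1000
4: · MOVEQ
5: ✓ MOVLS  r1←0x9f
6: ✓ CMP  NZCV=1001
7: ✓ MOVLS  r1←0xd4
8: ✓ SUBGT  r3←0xf4
9: ✓ SUBLS  r2←0xca

VAL = 0xf4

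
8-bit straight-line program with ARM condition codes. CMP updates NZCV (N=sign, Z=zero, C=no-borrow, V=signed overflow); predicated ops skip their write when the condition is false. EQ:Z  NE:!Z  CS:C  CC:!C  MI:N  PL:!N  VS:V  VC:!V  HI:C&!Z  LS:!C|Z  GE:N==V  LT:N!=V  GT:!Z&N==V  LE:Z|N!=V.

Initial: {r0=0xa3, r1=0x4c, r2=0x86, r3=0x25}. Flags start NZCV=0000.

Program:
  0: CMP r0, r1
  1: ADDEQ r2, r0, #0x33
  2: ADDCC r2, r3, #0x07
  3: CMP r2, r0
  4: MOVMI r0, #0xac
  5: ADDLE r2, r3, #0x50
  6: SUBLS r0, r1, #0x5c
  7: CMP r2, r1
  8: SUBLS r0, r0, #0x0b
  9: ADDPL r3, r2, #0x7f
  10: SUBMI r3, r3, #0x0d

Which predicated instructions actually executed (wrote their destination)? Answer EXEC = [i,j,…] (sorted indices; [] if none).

EXEC = [4,5,6,9]

0: ✓ CMP  NZCV=0011
1: · ADDEQ
2: · ADDCC
3: ✓ CMP  NZCV=1000
4: ✓ MOVMI  r0←0xac
5: ✓ ADDLE  r2←0x75
6: ✓ SUBLS  r0←0xf0
7: ✓ CMP  NZCV=0010
8: · SUBLS
9: ✓ ADDPL  r3←0xf4
10: · SUBMI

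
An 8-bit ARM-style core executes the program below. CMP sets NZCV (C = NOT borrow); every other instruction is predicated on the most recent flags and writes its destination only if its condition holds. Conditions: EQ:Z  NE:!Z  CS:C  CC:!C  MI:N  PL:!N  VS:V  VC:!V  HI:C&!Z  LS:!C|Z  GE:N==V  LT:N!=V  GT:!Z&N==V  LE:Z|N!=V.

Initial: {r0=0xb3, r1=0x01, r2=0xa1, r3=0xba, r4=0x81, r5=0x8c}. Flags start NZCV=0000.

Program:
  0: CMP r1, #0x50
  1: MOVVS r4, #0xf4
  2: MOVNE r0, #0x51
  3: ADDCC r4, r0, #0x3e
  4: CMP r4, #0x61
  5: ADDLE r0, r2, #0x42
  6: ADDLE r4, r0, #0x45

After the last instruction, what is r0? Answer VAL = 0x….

VAL = 0xe3

[0] flags=1000 → (cmp)
[1] flags=1000 VS?F → skip
[2] flags=1000 NE?T → r0=0x51
[3] flags=1000 CC?T → r4=0x8f
[4] flags=0011 → (cmp)
[5] flags=0011 LE?T → r0=0xe3
[6] flags=0011 LE?T → r4=0x28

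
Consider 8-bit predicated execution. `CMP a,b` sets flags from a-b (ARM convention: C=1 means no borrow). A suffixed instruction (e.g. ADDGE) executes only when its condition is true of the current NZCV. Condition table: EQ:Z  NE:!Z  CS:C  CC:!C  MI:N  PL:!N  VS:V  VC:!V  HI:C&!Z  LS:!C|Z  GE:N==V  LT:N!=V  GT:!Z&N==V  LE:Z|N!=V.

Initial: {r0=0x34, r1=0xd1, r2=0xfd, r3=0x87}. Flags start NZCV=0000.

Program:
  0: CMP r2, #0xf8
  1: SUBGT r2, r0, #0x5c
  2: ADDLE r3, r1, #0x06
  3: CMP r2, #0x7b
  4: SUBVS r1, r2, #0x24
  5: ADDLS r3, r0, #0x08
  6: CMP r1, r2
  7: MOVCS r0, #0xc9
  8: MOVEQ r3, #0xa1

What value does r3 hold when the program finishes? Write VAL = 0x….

VAL = 0x87

[0] flags=0010 → (cmp)
[1] flags=0010 GT?T → r2=0xd8
[2] flags=0010 LE?F → skip
[3] flags=0011 → (cmp)
[4] flags=0011 VS?T → r1=0xb4
[5] flags=0011 LS?F → skip
[6] flags=1000 → (cmp)
[7] flags=1000 CS?F → skip
[8] flags=1000 EQ?F → skip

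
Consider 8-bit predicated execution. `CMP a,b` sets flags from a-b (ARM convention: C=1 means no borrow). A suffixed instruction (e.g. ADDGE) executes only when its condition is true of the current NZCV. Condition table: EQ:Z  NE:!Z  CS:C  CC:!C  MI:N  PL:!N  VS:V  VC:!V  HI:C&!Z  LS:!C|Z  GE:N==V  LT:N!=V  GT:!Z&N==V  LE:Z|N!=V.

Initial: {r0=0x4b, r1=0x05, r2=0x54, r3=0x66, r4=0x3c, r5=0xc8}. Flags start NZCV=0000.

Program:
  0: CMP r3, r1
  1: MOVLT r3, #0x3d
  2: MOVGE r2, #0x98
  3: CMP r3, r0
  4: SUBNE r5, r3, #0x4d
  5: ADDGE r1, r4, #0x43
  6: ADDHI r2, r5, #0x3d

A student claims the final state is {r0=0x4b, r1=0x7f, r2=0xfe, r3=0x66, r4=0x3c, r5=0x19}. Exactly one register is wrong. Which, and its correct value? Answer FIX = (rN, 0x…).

FIX = (r2, 0x56)

0: ✓ CMP  NZCV=0010
1: · MOVLT
2: ✓ MOVGE  r2←0x98
3: ✓ CMP  NZCV=0010
4: ✓ SUBNE  r5←0x19
5: ✓ ADDGE  r1←0x7f
6: ✓ ADDHI  r2←0x56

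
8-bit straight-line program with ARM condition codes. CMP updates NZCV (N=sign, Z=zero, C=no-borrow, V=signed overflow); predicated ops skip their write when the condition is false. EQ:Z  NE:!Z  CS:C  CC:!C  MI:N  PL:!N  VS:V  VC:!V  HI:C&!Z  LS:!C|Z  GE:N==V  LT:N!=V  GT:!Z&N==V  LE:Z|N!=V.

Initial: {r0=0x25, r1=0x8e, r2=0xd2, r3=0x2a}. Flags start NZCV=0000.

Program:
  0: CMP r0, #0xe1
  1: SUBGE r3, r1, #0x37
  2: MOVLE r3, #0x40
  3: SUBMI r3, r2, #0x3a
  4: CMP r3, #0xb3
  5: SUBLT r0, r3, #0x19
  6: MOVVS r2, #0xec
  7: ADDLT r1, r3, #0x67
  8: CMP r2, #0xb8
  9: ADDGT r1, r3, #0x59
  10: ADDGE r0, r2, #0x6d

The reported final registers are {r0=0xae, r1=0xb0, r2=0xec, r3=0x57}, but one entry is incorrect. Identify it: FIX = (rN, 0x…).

FIX = (r0, 0x59)

0: ✓ CMP  NZCV=0000
1: ✓ SUBGE  r3←0x57
2: · MOVLE
3: · SUBMI
4: ✓ CMP  NZCV=1001
5: · SUBLT
6: ✓ MOVVS  r2←0xec
7: · ADDLT
8: ✓ CMP  NZCV=0010
9: ✓ ADDGT  r1←0xb0
10: ✓ ADDGE  r0←0x59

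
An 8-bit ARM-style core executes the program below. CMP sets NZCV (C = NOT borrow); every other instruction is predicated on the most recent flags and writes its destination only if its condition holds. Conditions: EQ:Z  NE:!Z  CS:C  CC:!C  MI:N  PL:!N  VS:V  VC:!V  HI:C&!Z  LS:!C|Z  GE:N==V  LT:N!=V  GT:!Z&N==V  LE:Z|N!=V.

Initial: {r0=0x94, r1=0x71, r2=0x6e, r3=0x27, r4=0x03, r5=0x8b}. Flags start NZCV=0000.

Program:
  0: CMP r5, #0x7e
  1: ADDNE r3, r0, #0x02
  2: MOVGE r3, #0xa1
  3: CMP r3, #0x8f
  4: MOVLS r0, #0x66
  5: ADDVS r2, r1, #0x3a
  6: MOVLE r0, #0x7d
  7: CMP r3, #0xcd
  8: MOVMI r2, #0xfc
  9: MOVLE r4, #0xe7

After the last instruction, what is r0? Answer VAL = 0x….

VAL = 0x94

0: ✓ CMP  NZCV=0011
1: ✓ ADDNE  r3←0x96
2: · MOVGE
3: ✓ CMP  NZCV=0010
4: · MOVLS
5: · ADDVS
6: · MOVLE
7: ✓ CMP  NZCV=1000
8: ✓ MOVMI  r2←0xfc
9: ✓ MOVLE  r4←0xe7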